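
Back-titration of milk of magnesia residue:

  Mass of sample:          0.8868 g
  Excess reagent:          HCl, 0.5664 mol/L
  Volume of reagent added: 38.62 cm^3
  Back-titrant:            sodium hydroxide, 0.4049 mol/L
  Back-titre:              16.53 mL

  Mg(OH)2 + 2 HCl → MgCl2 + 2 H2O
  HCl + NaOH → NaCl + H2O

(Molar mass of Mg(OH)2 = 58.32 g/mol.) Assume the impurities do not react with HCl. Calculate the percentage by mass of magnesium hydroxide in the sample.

n(HCl) added = 0.03862 × 0.5664 = 0.02187 mol
n(NaOH) used in back-titration = 0.01653 × 0.4049 = 6.693 × 10^-3 mol
n(HCl) left over = 6.693 × 10^-3 mol (1:1 ratio)
n(HCl) consumed by analyte = 0.02187 − 6.693 × 10^-3 = 0.01518 mol
From the 1:2 ratio, n(Mg(OH)2) = 1/2 × 0.01518 = 7.591 × 10^-3 mol
mass of Mg(OH)2 = 7.591 × 10^-3 × 58.32 = 0.4427 g
% Mg(OH)2 = 0.4427 / 0.8868 × 100 = 49.92 %

49.92 %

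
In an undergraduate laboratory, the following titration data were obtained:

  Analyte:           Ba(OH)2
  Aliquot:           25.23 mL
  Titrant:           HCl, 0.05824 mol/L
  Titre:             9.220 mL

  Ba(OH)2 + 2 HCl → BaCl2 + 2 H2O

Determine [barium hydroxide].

0.01064 mol/L

n(HCl) = 0.009220 L × 0.05824 mol/L = 5.370 × 10^-4 mol
From the 1:2 mole ratio, n(Ba(OH)2) = 1/2 × 5.370 × 10^-4 = 2.685 × 10^-4 mol
[Ba(OH)2] = 2.685 × 10^-4 mol / 0.02523 L = 0.01064 mol/L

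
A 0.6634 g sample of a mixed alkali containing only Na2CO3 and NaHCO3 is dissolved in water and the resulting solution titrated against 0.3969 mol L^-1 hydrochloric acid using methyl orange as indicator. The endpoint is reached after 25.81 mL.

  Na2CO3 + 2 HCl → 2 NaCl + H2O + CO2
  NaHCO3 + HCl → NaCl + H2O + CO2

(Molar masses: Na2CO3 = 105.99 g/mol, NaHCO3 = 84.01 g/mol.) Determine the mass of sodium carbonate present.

0.3369 g

n(HCl) = 0.02581 × 0.3969 = 0.01024 mol
Let x = n(Na2CO3), y = n(NaHCO3).
Titrant: 2x + 1y = 0.01024;  mass: 105.99x + 84.01y = 0.6634
Solving, x = 3.179 × 10^-3 mol, y = 3.886 × 10^-3 mol
mass of Na2CO3 = 3.179 × 10^-3 × 105.99 = 0.3369 g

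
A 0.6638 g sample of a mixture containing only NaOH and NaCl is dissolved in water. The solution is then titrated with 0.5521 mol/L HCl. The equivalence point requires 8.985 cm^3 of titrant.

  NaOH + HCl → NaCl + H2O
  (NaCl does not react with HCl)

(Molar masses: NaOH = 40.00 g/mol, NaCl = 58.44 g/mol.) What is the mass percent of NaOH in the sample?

n(HCl) = 0.008985 × 0.5521 = 4.961 × 10^-3 mol
Let x = n(NaOH), y = n(NaCl).
Titrant: 1x = 4.961 × 10^-3;  mass: 40.00x + 58.44y = 0.6638
Solving, x = 4.961 × 10^-3 mol, y = 7.963 × 10^-3 mol
mass of NaOH = 4.961 × 10^-3 × 40.00 = 0.1984 g
% NaOH = 0.1984 / 0.6638 × 100 = 29.89 %

29.89 %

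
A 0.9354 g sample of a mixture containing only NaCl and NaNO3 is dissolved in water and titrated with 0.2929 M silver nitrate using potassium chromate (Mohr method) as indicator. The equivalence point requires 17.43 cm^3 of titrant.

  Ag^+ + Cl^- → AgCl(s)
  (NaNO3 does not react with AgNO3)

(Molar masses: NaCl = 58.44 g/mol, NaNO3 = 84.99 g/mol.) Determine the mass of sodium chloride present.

n(AgNO3) = 0.01743 × 0.2929 = 5.105 × 10^-3 mol
Let x = n(NaCl), y = n(NaNO3).
Titrant: 1x = 5.105 × 10^-3;  mass: 58.44x + 84.99y = 0.9354
Solving, x = 5.105 × 10^-3 mol, y = 7.496 × 10^-3 mol
mass of NaCl = 5.105 × 10^-3 × 58.44 = 0.2984 g

0.2984 g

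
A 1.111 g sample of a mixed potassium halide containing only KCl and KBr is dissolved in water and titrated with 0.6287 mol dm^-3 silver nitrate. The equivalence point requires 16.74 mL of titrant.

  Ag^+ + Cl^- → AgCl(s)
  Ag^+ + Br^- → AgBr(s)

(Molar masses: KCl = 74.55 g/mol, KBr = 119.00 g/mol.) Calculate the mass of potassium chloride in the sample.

n(AgNO3) = 0.01674 × 0.6287 = 0.01052 mol
Let x = n(KCl), y = n(KBr).
Titrant: 1x + 1y = 0.01052;  mass: 74.55x + 119.00y = 1.111
Solving, x = 3.181 × 10^-3 mol, y = 7.343 × 10^-3 mol
mass of KCl = 3.181 × 10^-3 × 74.55 = 0.2372 g

0.2372 g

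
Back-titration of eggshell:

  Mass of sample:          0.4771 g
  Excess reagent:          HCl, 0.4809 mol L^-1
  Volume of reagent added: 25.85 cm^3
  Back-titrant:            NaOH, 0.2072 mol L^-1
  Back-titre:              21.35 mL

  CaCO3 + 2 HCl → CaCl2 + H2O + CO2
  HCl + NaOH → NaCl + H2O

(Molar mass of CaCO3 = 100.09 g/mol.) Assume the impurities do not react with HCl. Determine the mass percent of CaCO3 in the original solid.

n(HCl) added = 0.02585 × 0.4809 = 0.01243 mol
n(NaOH) used in back-titration = 0.02135 × 0.2072 = 4.424 × 10^-3 mol
n(HCl) left over = 4.424 × 10^-3 mol (1:1 ratio)
n(HCl) consumed by analyte = 0.01243 − 4.424 × 10^-3 = 8.008 × 10^-3 mol
From the 1:2 ratio, n(CaCO3) = 1/2 × 8.008 × 10^-3 = 4.004 × 10^-3 mol
mass of CaCO3 = 4.004 × 10^-3 × 100.09 = 0.4007 g
% CaCO3 = 0.4007 / 0.4771 × 100 = 83.99 %

83.99 %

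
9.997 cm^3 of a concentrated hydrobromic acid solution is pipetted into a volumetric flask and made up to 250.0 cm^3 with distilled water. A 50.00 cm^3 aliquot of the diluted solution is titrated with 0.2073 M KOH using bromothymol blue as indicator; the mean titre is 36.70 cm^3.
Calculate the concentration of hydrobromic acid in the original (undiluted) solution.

3.805 M

HBr + KOH → KBr + H2O
n(KOH) = 0.03670 × 0.2073 = 7.608 × 10^-3 mol
n(HBr) in the aliquot = 7.608 × 10^-3 mol (1:1 ratio)
[HBr]_dilute = 7.608 × 10^-3 / 0.05000 = 0.1522 mol/L
Dilution factor = 250.0 / 9.997 = 25.01
[HBr]_stock = 0.1522 × 25.01 = 3.805 mol/L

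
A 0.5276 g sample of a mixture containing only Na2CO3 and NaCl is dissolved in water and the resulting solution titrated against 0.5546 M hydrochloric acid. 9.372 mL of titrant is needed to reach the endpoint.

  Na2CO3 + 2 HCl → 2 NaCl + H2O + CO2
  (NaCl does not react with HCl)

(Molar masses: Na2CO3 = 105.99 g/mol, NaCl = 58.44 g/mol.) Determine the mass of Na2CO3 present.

n(HCl) = 0.009372 × 0.5546 = 5.198 × 10^-3 mol
Let x = n(Na2CO3), y = n(NaCl).
Titrant: 2x = 5.198 × 10^-3;  mass: 105.99x + 58.44y = 0.5276
Solving, x = 2.599 × 10^-3 mol, y = 4.315 × 10^-3 mol
mass of Na2CO3 = 2.599 × 10^-3 × 105.99 = 0.2755 g

0.2755 g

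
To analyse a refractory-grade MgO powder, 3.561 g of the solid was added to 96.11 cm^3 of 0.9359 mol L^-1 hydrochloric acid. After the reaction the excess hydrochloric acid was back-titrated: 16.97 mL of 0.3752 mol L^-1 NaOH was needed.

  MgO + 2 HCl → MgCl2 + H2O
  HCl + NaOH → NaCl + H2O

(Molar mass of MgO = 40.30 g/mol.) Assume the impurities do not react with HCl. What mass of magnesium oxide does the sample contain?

n(HCl) added = 0.09611 × 0.9359 = 0.08995 mol
n(NaOH) used in back-titration = 0.01697 × 0.3752 = 6.367 × 10^-3 mol
n(HCl) left over = 6.367 × 10^-3 mol (1:1 ratio)
n(HCl) consumed by analyte = 0.08995 − 6.367 × 10^-3 = 0.08358 mol
From the 1:2 ratio, n(MgO) = 1/2 × 0.08358 = 0.04179 mol
mass of MgO = 0.04179 × 40.30 = 1.684 g

1.684 g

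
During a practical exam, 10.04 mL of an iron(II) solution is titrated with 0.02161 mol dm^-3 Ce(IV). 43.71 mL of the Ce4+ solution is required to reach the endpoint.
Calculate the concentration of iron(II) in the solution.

Ce^4+ + Fe^2+ → Ce^3+ + Fe^3+
n(Ce4+) = 0.04371 L × 0.02161 mol/L = 9.446 × 10^-4 mol
n(Fe2+) = 9.446 × 10^-4 mol (1:1 mole ratio)
[Fe2+] = 9.446 × 10^-4 mol / 0.01004 L = 0.09408 mol/L

0.09408 mol/L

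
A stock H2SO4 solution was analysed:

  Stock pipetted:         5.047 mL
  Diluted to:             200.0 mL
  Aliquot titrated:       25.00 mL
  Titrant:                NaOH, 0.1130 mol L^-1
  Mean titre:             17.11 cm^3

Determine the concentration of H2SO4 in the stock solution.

1.532 mol/L

H2SO4 + 2 NaOH → Na2SO4 + 2 H2O
n(NaOH) = 0.01711 × 0.1130 = 1.933 × 10^-3 mol
From the 1:2 ratio, n(H2SO4) in the aliquot = 1/2 × 1.933 × 10^-3 = 9.667 × 10^-4 mol
[H2SO4]_dilute = 9.667 × 10^-4 / 0.02500 = 0.03867 mol/L
Dilution factor = 200.0 / 5.047 = 39.63
[H2SO4]_stock = 0.03867 × 39.63 = 1.532 mol/L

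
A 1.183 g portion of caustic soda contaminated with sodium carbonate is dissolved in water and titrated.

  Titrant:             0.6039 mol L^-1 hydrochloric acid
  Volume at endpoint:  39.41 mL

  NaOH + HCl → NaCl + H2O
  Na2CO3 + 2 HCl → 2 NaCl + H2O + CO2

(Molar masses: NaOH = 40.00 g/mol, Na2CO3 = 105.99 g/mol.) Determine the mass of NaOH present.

0.2409 g

n(HCl) = 0.03941 × 0.6039 = 0.02380 mol
Let x = n(NaOH), y = n(Na2CO3).
Titrant: 1x + 2y = 0.02380;  mass: 40.00x + 105.99y = 1.183
Solving, x = 6.023 × 10^-3 mol, y = 8.888 × 10^-3 mol
mass of NaOH = 6.023 × 10^-3 × 40.00 = 0.2409 g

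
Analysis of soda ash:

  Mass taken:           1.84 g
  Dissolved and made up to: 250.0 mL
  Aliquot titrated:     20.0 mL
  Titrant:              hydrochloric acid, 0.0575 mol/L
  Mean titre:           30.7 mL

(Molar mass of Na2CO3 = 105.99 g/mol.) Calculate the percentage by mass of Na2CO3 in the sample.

Na2CO3 + 2 HCl → 2 NaCl + H2O + CO2
n(HCl) per titration = 0.0307 × 0.0575 = 1.77 × 10^-3 mol
From the 1:2 ratio, n(Na2CO3) in each aliquot = 1/2 × 1.77 × 10^-3 = 8.83 × 10^-4 mol
n(Na2CO3) in the whole flask = 8.83 × 10^-4 × 250.0/20.0 = 0.0110 mol
mass of Na2CO3 = 0.0110 × 105.99 = 1.17 g
% Na2CO3 = 1.17 / 1.84 × 100 = 63.6 %

63.6 %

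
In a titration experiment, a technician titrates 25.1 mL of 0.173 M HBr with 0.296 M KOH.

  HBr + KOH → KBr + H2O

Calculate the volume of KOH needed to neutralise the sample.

14.7 mL

n(HBr) = 0.0251 L × 0.173 mol/L = 4.34 × 10^-3 mol
n(KOH) = 4.34 × 10^-3 mol (1:1 stoichiometry)
V(KOH) = 4.34 × 10^-3 mol / 0.296 mol/L = 0.0147 L = 14.7 mL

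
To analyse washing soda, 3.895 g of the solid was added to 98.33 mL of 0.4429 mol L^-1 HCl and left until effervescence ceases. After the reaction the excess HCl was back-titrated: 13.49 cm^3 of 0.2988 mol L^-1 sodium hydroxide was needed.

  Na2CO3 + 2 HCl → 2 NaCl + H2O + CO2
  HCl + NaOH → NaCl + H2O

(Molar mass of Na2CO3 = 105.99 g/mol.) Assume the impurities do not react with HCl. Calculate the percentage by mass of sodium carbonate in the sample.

53.77 %

n(HCl) added = 0.09833 × 0.4429 = 0.04355 mol
n(NaOH) used in back-titration = 0.01349 × 0.2988 = 4.031 × 10^-3 mol
n(HCl) left over = 4.031 × 10^-3 mol (1:1 ratio)
n(HCl) consumed by analyte = 0.04355 − 4.031 × 10^-3 = 0.03952 mol
From the 1:2 ratio, n(Na2CO3) = 1/2 × 0.03952 = 0.01976 mol
mass of Na2CO3 = 0.01976 × 105.99 = 2.094 g
% Na2CO3 = 2.094 / 3.895 × 100 = 53.77 %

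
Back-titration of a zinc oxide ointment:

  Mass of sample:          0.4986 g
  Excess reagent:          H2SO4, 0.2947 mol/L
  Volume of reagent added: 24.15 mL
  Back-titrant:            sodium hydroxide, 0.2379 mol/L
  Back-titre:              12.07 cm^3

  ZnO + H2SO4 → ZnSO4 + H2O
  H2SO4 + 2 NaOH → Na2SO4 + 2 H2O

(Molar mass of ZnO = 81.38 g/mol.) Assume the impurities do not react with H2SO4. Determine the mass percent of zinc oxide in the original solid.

n(H2SO4) added = 0.02415 × 0.2947 = 7.117 × 10^-3 mol
n(NaOH) used in back-titration = 0.01207 × 0.2379 = 2.871 × 10^-3 mol
From the 1:2 ratio, n(H2SO4) left over = 1/2 × 2.871 × 10^-3 = 1.436 × 10^-3 mol
n(H2SO4) consumed by analyte = 7.117 × 10^-3 − 1.436 × 10^-3 = 5.681 × 10^-3 mol
n(ZnO) = 5.681 × 10^-3 mol (1:1 ratio)
mass of ZnO = 5.681 × 10^-3 × 81.38 = 0.4623 g
% ZnO = 0.4623 / 0.4986 × 100 = 92.73 %

92.73 %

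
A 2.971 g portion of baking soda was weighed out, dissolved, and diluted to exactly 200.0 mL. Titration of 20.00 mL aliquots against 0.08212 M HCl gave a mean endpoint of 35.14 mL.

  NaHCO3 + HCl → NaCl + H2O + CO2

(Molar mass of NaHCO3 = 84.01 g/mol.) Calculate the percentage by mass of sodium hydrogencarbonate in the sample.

n(HCl) per titration = 0.03514 × 0.08212 = 2.886 × 10^-3 mol
n(NaHCO3) in each aliquot = 2.886 × 10^-3 mol (1:1 ratio)
n(NaHCO3) in the whole flask = 2.886 × 10^-3 × 200.0/20.00 = 0.02886 mol
mass of NaHCO3 = 0.02886 × 84.01 = 2.424 g
% NaHCO3 = 2.424 / 2.971 × 100 = 81.60 %

81.60 %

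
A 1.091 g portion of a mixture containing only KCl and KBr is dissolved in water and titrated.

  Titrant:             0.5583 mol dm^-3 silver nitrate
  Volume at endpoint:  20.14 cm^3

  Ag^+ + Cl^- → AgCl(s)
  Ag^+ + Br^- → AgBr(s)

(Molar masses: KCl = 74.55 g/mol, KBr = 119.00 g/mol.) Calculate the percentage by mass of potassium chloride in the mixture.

n(AgNO3) = 0.02014 × 0.5583 = 0.01124 mol
Let x = n(KCl), y = n(KBr).
Titrant: 1x + 1y = 0.01124;  mass: 74.55x + 119.00y = 1.091
Solving, x = 5.558 × 10^-3 mol, y = 5.686 × 10^-3 mol
mass of KCl = 5.558 × 10^-3 × 74.55 = 0.4144 g
% KCl = 0.4144 / 1.091 × 100 = 37.98 %

37.98 %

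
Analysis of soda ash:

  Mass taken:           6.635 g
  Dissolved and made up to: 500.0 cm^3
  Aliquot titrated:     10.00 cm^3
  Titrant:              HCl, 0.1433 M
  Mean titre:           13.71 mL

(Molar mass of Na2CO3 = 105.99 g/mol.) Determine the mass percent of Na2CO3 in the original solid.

78.46 %

Na2CO3 + 2 HCl → 2 NaCl + H2O + CO2
n(HCl) per titration = 0.01371 × 0.1433 = 1.965 × 10^-3 mol
From the 1:2 ratio, n(Na2CO3) in each aliquot = 1/2 × 1.965 × 10^-3 = 9.823 × 10^-4 mol
n(Na2CO3) in the whole flask = 9.823 × 10^-4 × 500.0/10.00 = 0.04912 mol
mass of Na2CO3 = 0.04912 × 105.99 = 5.206 g
% Na2CO3 = 5.206 / 6.635 × 100 = 78.46 %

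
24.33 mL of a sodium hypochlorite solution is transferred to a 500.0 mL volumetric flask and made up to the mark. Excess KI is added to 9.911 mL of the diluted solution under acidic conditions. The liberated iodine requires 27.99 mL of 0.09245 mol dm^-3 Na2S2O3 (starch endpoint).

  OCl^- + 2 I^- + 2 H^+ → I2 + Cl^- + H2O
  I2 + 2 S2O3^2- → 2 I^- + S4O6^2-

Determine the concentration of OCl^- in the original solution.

2.683 mol/L

n(S2O3^2-) = 0.02799 × 0.09245 = 2.588 × 10^-3 mol
n(I2) = n(S2O3^2-)/2 = 1.294 × 10^-3 mol
n(OCl^-) in the aliquot = 1.294 × 10^-3 mol (1:1 ratio)
[OCl^-]_dilute = 1.294 × 10^-3 / 0.009911 = 0.1305 mol/L
[OCl^-]_original = 0.1305 × 500.0/24.33 = 2.683 mol/L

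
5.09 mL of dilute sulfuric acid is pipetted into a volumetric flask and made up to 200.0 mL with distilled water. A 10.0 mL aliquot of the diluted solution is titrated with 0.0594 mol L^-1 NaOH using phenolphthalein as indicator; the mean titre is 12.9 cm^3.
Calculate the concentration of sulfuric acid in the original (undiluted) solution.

1.51 mol/L

H2SO4 + 2 NaOH → Na2SO4 + 2 H2O
n(NaOH) = 0.0129 × 0.0594 = 7.66 × 10^-4 mol
From the 1:2 ratio, n(H2SO4) in the aliquot = 1/2 × 7.66 × 10^-4 = 3.83 × 10^-4 mol
[H2SO4]_dilute = 3.83 × 10^-4 / 0.0100 = 0.0383 mol/L
Dilution factor = 200.0 / 5.09 = 39.29
[H2SO4]_stock = 0.0383 × 39.29 = 1.51 mol/L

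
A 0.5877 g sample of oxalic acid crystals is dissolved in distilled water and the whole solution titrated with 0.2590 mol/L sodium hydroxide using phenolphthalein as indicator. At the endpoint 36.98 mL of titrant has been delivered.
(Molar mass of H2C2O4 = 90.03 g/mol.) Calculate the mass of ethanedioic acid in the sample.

0.4311 g

H2C2O4 + 2 NaOH → Na2C2O4 + 2 H2O
n(NaOH) = 0.03698 L × 0.2590 mol/L = 9.578 × 10^-3 mol
From the 1:2 ratio, n(H2C2O4) = 1/2 × 9.578 × 10^-3 = 4.789 × 10^-3 mol
mass of H2C2O4 = 4.789 × 10^-3 × 90.03 g/mol = 0.4311 g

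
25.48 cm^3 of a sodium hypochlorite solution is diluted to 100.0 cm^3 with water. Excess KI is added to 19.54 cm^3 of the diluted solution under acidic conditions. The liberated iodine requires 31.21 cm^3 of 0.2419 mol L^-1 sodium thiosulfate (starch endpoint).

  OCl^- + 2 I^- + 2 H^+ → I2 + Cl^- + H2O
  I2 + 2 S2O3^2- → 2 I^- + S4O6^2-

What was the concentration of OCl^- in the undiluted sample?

0.7582 mol/L

n(S2O3^2-) = 0.03121 × 0.2419 = 7.550 × 10^-3 mol
n(I2) = n(S2O3^2-)/2 = 3.775 × 10^-3 mol
n(OCl^-) in the aliquot = 3.775 × 10^-3 mol (1:1 ratio)
[OCl^-]_dilute = 3.775 × 10^-3 / 0.01954 = 0.1932 mol/L
[OCl^-]_original = 0.1932 × 100.0/25.48 = 0.7582 mol/L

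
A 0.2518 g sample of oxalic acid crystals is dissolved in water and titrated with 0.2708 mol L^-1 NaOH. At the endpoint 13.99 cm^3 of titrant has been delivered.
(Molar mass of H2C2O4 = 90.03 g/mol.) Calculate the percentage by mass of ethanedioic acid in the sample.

H2C2O4 + 2 NaOH → Na2C2O4 + 2 H2O
n(NaOH) = 0.01399 L × 0.2708 mol/L = 3.788 × 10^-3 mol
From the 1:2 ratio, n(H2C2O4) = 1/2 × 3.788 × 10^-3 = 1.894 × 10^-3 mol
mass of H2C2O4 = 1.894 × 10^-3 × 90.03 g/mol = 0.1705 g
% H2C2O4 = 0.1705 / 0.2518 × 100 = 67.73 %

67.73 %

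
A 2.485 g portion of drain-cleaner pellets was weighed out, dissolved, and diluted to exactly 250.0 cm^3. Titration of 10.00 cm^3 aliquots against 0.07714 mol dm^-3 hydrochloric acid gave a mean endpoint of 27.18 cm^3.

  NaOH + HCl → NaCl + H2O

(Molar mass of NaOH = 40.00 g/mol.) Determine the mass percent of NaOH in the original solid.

84.37 %

n(HCl) per titration = 0.02718 × 0.07714 = 2.097 × 10^-3 mol
n(NaOH) in each aliquot = 2.097 × 10^-3 mol (1:1 ratio)
n(NaOH) in the whole flask = 2.097 × 10^-3 × 250.0/10.00 = 0.05242 mol
mass of NaOH = 0.05242 × 40.00 = 2.097 g
% NaOH = 2.097 / 2.485 × 100 = 84.37 %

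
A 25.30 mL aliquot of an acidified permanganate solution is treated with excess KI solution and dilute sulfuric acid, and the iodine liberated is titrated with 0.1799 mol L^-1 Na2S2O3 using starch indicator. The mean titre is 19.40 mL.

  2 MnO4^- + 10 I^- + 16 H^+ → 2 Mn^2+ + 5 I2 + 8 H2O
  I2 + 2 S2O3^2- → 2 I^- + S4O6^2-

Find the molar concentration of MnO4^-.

0.02759 mol/L

n(S2O3^2-) = 0.01940 × 0.1799 = 3.490 × 10^-3 mol
n(I2) = n(S2O3^2-)/2 = 1.745 × 10^-3 mol
From the 2:5 ratio, n(MnO4^-) in the aliquot = 2/5 × 1.745 × 10^-3 = 6.980 × 10^-4 mol
[MnO4^-] = 6.980 × 10^-4 / 0.02530 = 0.02759 mol/L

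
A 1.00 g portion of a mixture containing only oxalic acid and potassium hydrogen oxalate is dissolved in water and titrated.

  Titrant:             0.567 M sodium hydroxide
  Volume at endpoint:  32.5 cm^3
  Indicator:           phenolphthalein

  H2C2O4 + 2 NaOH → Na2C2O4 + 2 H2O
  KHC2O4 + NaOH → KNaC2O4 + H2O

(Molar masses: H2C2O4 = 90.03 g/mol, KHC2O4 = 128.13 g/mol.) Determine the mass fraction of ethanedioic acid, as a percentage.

73.7 %

n(NaOH) = 0.0325 × 0.567 = 0.0184 mol
Let x = n(H2C2O4), y = n(KHC2O4).
Titrant: 2x + 1y = 0.0184;  mass: 90.03x + 128.13y = 1.00
Solving, x = 8.19 × 10^-3 mol, y = 2.05 × 10^-3 mol
mass of H2C2O4 = 8.19 × 10^-3 × 90.03 = 0.737 g
% H2C2O4 = 0.737 / 1.00 × 100 = 73.7 %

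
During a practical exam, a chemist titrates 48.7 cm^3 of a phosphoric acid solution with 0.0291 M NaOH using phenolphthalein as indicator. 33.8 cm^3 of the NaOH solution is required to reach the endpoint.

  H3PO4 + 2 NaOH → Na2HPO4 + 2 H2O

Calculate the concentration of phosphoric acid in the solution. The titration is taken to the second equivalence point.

0.0101 M

n(NaOH) = 0.0338 L × 0.0291 mol/L = 9.84 × 10^-4 mol
From the 1:2 mole ratio, n(H3PO4) = 1/2 × 9.84 × 10^-4 = 4.92 × 10^-4 mol
[H3PO4] = 4.92 × 10^-4 mol / 0.0487 L = 0.0101 mol/L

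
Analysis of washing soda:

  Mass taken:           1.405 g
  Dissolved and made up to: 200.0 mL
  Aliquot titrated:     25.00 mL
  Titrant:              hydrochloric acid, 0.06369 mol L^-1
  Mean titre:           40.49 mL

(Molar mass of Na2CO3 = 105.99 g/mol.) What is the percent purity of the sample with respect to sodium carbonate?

77.82 %

Na2CO3 + 2 HCl → 2 NaCl + H2O + CO2
n(HCl) per titration = 0.04049 × 0.06369 = 2.579 × 10^-3 mol
From the 1:2 ratio, n(Na2CO3) in each aliquot = 1/2 × 2.579 × 10^-3 = 1.289 × 10^-3 mol
n(Na2CO3) in the whole flask = 1.289 × 10^-3 × 200.0/25.00 = 0.01032 mol
mass of Na2CO3 = 0.01032 × 105.99 = 1.093 g
% Na2CO3 = 1.093 / 1.405 × 100 = 77.82 %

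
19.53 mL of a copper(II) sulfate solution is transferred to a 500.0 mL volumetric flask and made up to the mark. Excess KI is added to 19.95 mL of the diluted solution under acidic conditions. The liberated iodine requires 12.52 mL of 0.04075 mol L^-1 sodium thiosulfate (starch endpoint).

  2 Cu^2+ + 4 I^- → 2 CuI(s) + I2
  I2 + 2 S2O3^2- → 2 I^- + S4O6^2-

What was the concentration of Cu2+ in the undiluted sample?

0.6547 mol/L

n(S2O3^2-) = 0.01252 × 0.04075 = 5.102 × 10^-4 mol
n(I2) = n(S2O3^2-)/2 = 2.551 × 10^-4 mol
From the 2:1 ratio, n(Cu2+) in the aliquot = 2/1 × 2.551 × 10^-4 = 5.102 × 10^-4 mol
[Cu2+]_dilute = 5.102 × 10^-4 / 0.01995 = 0.02557 mol/L
[Cu2+]_original = 0.02557 × 500.0/19.53 = 0.6547 mol/L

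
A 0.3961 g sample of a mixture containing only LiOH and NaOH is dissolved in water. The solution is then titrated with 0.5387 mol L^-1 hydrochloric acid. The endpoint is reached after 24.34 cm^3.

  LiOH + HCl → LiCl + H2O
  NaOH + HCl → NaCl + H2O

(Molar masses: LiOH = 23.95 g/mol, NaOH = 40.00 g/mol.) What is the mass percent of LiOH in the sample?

48.36 %

n(HCl) = 0.02434 × 0.5387 = 0.01311 mol
Let x = n(LiOH), y = n(NaOH).
Titrant: 1x + 1y = 0.01311;  mass: 23.95x + 40.00y = 0.3961
Solving, x = 7.999 × 10^-3 mol, y = 5.113 × 10^-3 mol
mass of LiOH = 7.999 × 10^-3 × 23.95 = 0.1916 g
% LiOH = 0.1916 / 0.3961 × 100 = 48.36 %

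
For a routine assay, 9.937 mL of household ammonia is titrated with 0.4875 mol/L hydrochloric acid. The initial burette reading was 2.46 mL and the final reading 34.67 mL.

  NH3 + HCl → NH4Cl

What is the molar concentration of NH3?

1.580 mol/L

n(HCl) = 0.03221 L × 0.4875 mol/L = 0.01570 mol
n(NH3) = 0.01570 mol (1:1 mole ratio)
[NH3] = 0.01570 mol / 0.009937 L = 1.580 mol/L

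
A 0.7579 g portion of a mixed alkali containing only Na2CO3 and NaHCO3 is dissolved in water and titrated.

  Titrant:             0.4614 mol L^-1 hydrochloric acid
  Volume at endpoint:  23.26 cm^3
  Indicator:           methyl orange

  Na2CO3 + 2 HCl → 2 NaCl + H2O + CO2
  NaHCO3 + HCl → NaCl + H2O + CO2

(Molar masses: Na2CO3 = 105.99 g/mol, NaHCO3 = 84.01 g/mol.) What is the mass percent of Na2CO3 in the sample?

32.40 %

n(HCl) = 0.02326 × 0.4614 = 0.01073 mol
Let x = n(Na2CO3), y = n(NaHCO3).
Titrant: 2x + 1y = 0.01073;  mass: 105.99x + 84.01y = 0.7579
Solving, x = 2.317 × 10^-3 mol, y = 6.099 × 10^-3 mol
mass of Na2CO3 = 2.317 × 10^-3 × 105.99 = 0.2456 g
% Na2CO3 = 0.2456 / 0.7579 × 100 = 32.40 %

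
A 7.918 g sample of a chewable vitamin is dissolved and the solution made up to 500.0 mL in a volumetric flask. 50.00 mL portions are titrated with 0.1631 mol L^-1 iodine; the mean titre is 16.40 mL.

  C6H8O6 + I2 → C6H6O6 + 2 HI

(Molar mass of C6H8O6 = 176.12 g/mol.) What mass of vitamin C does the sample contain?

n(I2) per titration = 0.01640 × 0.1631 = 2.675 × 10^-3 mol
n(C6H8O6) in each aliquot = 2.675 × 10^-3 mol (1:1 ratio)
n(C6H8O6) in the whole flask = 2.675 × 10^-3 × 500.0/50.00 = 0.02675 mol
mass of C6H8O6 = 0.02675 × 176.12 = 4.711 g

4.711 g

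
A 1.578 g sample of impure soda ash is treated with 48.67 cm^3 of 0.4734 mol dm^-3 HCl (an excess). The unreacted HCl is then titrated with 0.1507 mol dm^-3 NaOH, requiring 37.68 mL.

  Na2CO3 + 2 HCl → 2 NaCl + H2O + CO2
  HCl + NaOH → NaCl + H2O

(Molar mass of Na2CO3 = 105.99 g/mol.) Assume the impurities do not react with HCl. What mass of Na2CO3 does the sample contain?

0.9201 g

n(HCl) added = 0.04867 × 0.4734 = 0.02304 mol
n(NaOH) used in back-titration = 0.03768 × 0.1507 = 5.678 × 10^-3 mol
n(HCl) left over = 5.678 × 10^-3 mol (1:1 ratio)
n(HCl) consumed by analyte = 0.02304 − 5.678 × 10^-3 = 0.01736 mol
From the 1:2 ratio, n(Na2CO3) = 1/2 × 0.01736 = 8.681 × 10^-3 mol
mass of Na2CO3 = 8.681 × 10^-3 × 105.99 = 0.9201 g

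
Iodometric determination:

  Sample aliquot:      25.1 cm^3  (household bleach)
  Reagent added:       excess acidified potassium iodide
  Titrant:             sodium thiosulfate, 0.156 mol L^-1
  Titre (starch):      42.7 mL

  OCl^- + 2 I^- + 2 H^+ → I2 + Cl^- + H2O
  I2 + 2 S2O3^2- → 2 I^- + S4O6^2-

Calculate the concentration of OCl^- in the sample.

n(S2O3^2-) = 0.0427 × 0.156 = 6.66 × 10^-3 mol
n(I2) = n(S2O3^2-)/2 = 3.33 × 10^-3 mol
n(OCl^-) in the aliquot = 3.33 × 10^-3 mol (1:1 ratio)
[OCl^-] = 3.33 × 10^-3 / 0.0251 = 0.133 mol/L

0.133 mol/L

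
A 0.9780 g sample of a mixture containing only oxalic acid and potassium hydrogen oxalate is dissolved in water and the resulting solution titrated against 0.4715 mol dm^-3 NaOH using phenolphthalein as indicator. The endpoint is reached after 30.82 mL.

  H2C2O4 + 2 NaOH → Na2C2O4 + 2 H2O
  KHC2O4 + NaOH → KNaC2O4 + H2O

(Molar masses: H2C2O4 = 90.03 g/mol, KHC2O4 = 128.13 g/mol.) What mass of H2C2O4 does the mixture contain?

0.4787 g

n(NaOH) = 0.03082 × 0.4715 = 0.01453 mol
Let x = n(H2C2O4), y = n(KHC2O4).
Titrant: 2x + 1y = 0.01453;  mass: 90.03x + 128.13y = 0.9780
Solving, x = 5.318 × 10^-3 mol, y = 3.897 × 10^-3 mol
mass of H2C2O4 = 5.318 × 10^-3 × 90.03 = 0.4787 g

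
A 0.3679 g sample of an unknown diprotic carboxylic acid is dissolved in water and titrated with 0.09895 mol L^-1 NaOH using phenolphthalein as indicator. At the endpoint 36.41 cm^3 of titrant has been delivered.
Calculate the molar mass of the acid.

n(NaOH) = 0.03641 L × 0.09895 mol/L = 3.603 × 10^-3 mol
From the 1:2 ratio, n(H2A) = 1/2 × 3.603 × 10^-3 = 1.801 × 10^-3 mol
M = m / n = 0.3679 g / 1.801 × 10^-3 mol = 204.2 g/mol

204.2 g/mol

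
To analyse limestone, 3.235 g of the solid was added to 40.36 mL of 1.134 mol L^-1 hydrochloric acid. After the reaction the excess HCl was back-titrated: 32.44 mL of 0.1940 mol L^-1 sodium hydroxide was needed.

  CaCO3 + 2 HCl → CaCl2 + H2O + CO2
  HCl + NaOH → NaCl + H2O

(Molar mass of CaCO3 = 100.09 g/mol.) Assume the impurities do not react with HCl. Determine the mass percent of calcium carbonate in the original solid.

61.07 %

n(HCl) added = 0.04036 × 1.134 = 0.04577 mol
n(NaOH) used in back-titration = 0.03244 × 0.1940 = 6.293 × 10^-3 mol
n(HCl) left over = 6.293 × 10^-3 mol (1:1 ratio)
n(HCl) consumed by analyte = 0.04577 − 6.293 × 10^-3 = 0.03947 mol
From the 1:2 ratio, n(CaCO3) = 1/2 × 0.03947 = 0.01974 mol
mass of CaCO3 = 0.01974 × 100.09 = 1.976 g
% CaCO3 = 1.976 / 3.235 × 100 = 61.07 %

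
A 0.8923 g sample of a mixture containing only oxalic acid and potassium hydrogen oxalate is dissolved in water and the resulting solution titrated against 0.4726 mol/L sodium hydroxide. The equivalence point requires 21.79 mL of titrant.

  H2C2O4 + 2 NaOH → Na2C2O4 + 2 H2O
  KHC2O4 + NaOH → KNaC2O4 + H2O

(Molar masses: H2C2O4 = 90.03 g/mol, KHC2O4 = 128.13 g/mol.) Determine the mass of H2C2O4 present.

n(NaOH) = 0.02179 × 0.4726 = 0.01030 mol
Let x = n(H2C2O4), y = n(KHC2O4).
Titrant: 2x + 1y = 0.01030;  mass: 90.03x + 128.13y = 0.8923
Solving, x = 2.570 × 10^-3 mol, y = 5.158 × 10^-3 mol
mass of H2C2O4 = 2.570 × 10^-3 × 90.03 = 0.2314 g

0.2314 g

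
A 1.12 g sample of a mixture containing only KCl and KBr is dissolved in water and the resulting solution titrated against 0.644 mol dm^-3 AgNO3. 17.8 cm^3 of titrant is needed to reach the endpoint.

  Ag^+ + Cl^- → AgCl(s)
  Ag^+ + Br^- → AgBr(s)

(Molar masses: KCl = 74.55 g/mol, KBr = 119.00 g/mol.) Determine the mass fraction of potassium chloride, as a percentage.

n(AgNO3) = 0.0178 × 0.644 = 0.0115 mol
Let x = n(KCl), y = n(KBr).
Titrant: 1x + 1y = 0.0115;  mass: 74.55x + 119.00y = 1.12
Solving, x = 5.49 × 10^-3 mol, y = 5.97 × 10^-3 mol
mass of KCl = 5.49 × 10^-3 × 74.55 = 0.409 g
% KCl = 0.409 / 1.12 × 100 = 36.6 %

36.6 %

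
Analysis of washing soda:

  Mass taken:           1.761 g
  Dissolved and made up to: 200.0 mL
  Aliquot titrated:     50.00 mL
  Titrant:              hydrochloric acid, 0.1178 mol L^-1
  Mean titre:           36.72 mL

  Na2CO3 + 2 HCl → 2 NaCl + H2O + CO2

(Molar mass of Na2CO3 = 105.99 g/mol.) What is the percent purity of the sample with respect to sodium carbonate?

n(HCl) per titration = 0.03672 × 0.1178 = 4.326 × 10^-3 mol
From the 1:2 ratio, n(Na2CO3) in each aliquot = 1/2 × 4.326 × 10^-3 = 2.163 × 10^-3 mol
n(Na2CO3) in the whole flask = 2.163 × 10^-3 × 200.0/50.00 = 8.651 × 10^-3 mol
mass of Na2CO3 = 8.651 × 10^-3 × 105.99 = 0.9169 g
% Na2CO3 = 0.9169 / 1.761 × 100 = 52.07 %

52.07 %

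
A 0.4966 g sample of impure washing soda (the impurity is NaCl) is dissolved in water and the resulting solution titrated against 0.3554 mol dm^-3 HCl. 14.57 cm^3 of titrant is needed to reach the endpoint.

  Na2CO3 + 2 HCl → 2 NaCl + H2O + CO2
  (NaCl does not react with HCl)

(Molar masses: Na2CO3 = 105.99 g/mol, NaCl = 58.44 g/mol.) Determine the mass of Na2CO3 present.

0.2744 g

n(HCl) = 0.01457 × 0.3554 = 5.178 × 10^-3 mol
Let x = n(Na2CO3), y = n(NaCl).
Titrant: 2x = 5.178 × 10^-3;  mass: 105.99x + 58.44y = 0.4966
Solving, x = 2.589 × 10^-3 mol, y = 3.802 × 10^-3 mol
mass of Na2CO3 = 2.589 × 10^-3 × 105.99 = 0.2744 g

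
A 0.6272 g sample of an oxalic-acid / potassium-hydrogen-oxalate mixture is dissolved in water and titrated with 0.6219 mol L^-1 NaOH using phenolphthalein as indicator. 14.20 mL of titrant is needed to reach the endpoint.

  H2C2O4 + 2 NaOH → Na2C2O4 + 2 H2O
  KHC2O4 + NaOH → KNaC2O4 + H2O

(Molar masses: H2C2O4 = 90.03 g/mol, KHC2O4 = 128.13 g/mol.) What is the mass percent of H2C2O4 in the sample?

n(NaOH) = 0.01420 × 0.6219 = 8.831 × 10^-3 mol
Let x = n(H2C2O4), y = n(KHC2O4).
Titrant: 2x + 1y = 8.831 × 10^-3;  mass: 90.03x + 128.13y = 0.6272
Solving, x = 3.034 × 10^-3 mol, y = 2.763 × 10^-3 mol
mass of H2C2O4 = 3.034 × 10^-3 × 90.03 = 0.2731 g
% H2C2O4 = 0.2731 / 0.6272 × 100 = 43.55 %

43.55 %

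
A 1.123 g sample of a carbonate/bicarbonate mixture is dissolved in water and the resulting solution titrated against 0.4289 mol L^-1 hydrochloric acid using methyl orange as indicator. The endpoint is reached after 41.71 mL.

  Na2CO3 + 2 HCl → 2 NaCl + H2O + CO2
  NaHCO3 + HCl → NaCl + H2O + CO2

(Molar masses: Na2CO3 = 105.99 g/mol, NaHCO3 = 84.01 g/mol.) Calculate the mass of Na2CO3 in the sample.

n(HCl) = 0.04171 × 0.4289 = 0.01789 mol
Let x = n(Na2CO3), y = n(NaHCO3).
Titrant: 2x + 1y = 0.01789;  mass: 105.99x + 84.01y = 1.123
Solving, x = 6.124 × 10^-3 mol, y = 5.641 × 10^-3 mol
mass of Na2CO3 = 6.124 × 10^-3 × 105.99 = 0.6491 g

0.6491 g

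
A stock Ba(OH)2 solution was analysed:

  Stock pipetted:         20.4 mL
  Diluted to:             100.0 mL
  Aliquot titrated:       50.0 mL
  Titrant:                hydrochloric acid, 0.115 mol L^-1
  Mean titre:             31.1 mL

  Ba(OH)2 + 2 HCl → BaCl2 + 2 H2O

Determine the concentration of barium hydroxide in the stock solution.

0.175 mol/L

n(HCl) = 0.0311 × 0.115 = 3.58 × 10^-3 mol
From the 1:2 ratio, n(Ba(OH)2) in the aliquot = 1/2 × 3.58 × 10^-3 = 1.79 × 10^-3 mol
[Ba(OH)2]_dilute = 1.79 × 10^-3 / 0.0500 = 0.0358 mol/L
Dilution factor = 100.0 / 20.4 = 4.902
[Ba(OH)2]_stock = 0.0358 × 4.902 = 0.175 mol/L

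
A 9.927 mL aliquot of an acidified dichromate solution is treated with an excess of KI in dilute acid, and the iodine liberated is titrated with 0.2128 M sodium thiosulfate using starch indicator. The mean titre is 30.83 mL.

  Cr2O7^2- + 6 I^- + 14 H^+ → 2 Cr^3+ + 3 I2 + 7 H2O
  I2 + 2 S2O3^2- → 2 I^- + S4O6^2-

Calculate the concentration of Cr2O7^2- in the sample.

0.1101 M

n(S2O3^2-) = 0.03083 × 0.2128 = 6.561 × 10^-3 mol
n(I2) = n(S2O3^2-)/2 = 3.280 × 10^-3 mol
From the 1:3 ratio, n(Cr2O7^2-) in the aliquot = 1/3 × 3.280 × 10^-3 = 1.093 × 10^-3 mol
[Cr2O7^2-] = 1.093 × 10^-3 / 0.009927 = 0.1101 mol/L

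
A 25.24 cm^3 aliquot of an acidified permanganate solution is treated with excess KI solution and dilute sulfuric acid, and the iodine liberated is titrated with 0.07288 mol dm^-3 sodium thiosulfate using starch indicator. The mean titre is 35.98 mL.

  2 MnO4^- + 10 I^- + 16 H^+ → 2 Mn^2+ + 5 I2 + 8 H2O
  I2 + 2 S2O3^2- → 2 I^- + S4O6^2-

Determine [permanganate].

0.02078 mol/L

n(S2O3^2-) = 0.03598 × 0.07288 = 2.622 × 10^-3 mol
n(I2) = n(S2O3^2-)/2 = 1.311 × 10^-3 mol
From the 2:5 ratio, n(MnO4^-) in the aliquot = 2/5 × 1.311 × 10^-3 = 5.244 × 10^-4 mol
[MnO4^-] = 5.244 × 10^-4 / 0.02524 = 0.02078 mol/L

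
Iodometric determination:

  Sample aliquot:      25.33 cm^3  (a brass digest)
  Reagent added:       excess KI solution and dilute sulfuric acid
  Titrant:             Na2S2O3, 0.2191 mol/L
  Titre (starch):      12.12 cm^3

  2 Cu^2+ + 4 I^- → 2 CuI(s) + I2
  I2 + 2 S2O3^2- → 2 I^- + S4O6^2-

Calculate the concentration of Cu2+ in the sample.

n(S2O3^2-) = 0.01212 × 0.2191 = 2.655 × 10^-3 mol
n(I2) = n(S2O3^2-)/2 = 1.328 × 10^-3 mol
From the 2:1 ratio, n(Cu2+) in the aliquot = 2/1 × 1.328 × 10^-3 = 2.655 × 10^-3 mol
[Cu2+] = 2.655 × 10^-3 / 0.02533 = 0.1048 mol/L

0.1048 mol/L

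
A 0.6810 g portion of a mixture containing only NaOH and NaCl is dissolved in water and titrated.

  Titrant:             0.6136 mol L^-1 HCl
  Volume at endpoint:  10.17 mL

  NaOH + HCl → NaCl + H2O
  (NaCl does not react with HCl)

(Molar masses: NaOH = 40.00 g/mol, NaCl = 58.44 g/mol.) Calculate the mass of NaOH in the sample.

0.2496 g

n(HCl) = 0.01017 × 0.6136 = 6.240 × 10^-3 mol
Let x = n(NaOH), y = n(NaCl).
Titrant: 1x = 6.240 × 10^-3;  mass: 40.00x + 58.44y = 0.6810
Solving, x = 6.240 × 10^-3 mol, y = 7.382 × 10^-3 mol
mass of NaOH = 6.240 × 10^-3 × 40.00 = 0.2496 g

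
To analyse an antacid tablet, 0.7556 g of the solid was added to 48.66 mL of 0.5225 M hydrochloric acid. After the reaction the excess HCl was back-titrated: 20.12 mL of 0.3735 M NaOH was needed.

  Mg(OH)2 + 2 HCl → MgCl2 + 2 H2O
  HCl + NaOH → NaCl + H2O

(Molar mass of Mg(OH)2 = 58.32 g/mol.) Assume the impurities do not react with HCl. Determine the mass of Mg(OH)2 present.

n(HCl) added = 0.04866 × 0.5225 = 0.02542 mol
n(NaOH) used in back-titration = 0.02012 × 0.3735 = 7.515 × 10^-3 mol
n(HCl) left over = 7.515 × 10^-3 mol (1:1 ratio)
n(HCl) consumed by analyte = 0.02542 − 7.515 × 10^-3 = 0.01791 mol
From the 1:2 ratio, n(Mg(OH)2) = 1/2 × 0.01791 = 8.955 × 10^-3 mol
mass of Mg(OH)2 = 8.955 × 10^-3 × 58.32 = 0.5223 g

0.5223 g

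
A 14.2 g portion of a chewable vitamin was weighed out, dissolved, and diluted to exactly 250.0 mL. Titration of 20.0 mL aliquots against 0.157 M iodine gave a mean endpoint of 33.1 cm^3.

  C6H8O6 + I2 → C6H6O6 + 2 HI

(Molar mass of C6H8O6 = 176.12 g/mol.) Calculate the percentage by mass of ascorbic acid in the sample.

80.6 %

n(I2) per titration = 0.0331 × 0.157 = 5.20 × 10^-3 mol
n(C6H8O6) in each aliquot = 5.20 × 10^-3 mol (1:1 ratio)
n(C6H8O6) in the whole flask = 5.20 × 10^-3 × 250.0/20.0 = 0.0650 mol
mass of C6H8O6 = 0.0650 × 176.12 = 11.4 g
% C6H8O6 = 11.4 / 14.2 × 100 = 80.6 %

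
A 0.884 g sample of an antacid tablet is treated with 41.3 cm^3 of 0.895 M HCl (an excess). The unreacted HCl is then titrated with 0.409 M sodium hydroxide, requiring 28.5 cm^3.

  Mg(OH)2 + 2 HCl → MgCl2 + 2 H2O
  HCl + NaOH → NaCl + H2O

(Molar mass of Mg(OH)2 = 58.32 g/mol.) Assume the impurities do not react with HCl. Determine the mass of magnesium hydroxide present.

0.738 g

n(HCl) added = 0.0413 × 0.895 = 0.0370 mol
n(NaOH) used in back-titration = 0.0285 × 0.409 = 0.0117 mol
n(HCl) left over = 0.0117 mol (1:1 ratio)
n(HCl) consumed by analyte = 0.0370 − 0.0117 = 0.0253 mol
From the 1:2 ratio, n(Mg(OH)2) = 1/2 × 0.0253 = 0.0127 mol
mass of Mg(OH)2 = 0.0127 × 58.32 = 0.738 g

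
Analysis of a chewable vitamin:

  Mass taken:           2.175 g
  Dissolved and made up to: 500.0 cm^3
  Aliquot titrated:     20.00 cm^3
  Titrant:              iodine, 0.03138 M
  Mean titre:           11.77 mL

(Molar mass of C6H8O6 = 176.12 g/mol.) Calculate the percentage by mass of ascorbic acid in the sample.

C6H8O6 + I2 → C6H6O6 + 2 HI
n(I2) per titration = 0.01177 × 0.03138 = 3.693 × 10^-4 mol
n(C6H8O6) in each aliquot = 3.693 × 10^-4 mol (1:1 ratio)
n(C6H8O6) in the whole flask = 3.693 × 10^-4 × 500.0/20.00 = 9.234 × 10^-3 mol
mass of C6H8O6 = 9.234 × 10^-3 × 176.12 = 1.626 g
% C6H8O6 = 1.626 / 2.175 × 100 = 74.77 %

74.77 %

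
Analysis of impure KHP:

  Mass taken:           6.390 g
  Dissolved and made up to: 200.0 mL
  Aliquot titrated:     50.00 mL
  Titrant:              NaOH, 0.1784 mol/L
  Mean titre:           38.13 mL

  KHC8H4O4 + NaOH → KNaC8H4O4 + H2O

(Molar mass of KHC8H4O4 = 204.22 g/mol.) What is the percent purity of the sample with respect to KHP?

n(NaOH) per titration = 0.03813 × 0.1784 = 6.802 × 10^-3 mol
n(KHC8H4O4) in each aliquot = 6.802 × 10^-3 mol (1:1 ratio)
n(KHC8H4O4) in the whole flask = 6.802 × 10^-3 × 200.0/50.00 = 0.02721 mol
mass of KHC8H4O4 = 0.02721 × 204.22 = 5.557 g
% KHC8H4O4 = 5.557 / 6.390 × 100 = 86.96 %

86.96 %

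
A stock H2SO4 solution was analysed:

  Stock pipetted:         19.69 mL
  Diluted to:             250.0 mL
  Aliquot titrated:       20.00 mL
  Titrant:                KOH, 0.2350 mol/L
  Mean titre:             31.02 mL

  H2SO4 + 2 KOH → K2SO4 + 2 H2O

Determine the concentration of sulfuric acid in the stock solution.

2.314 mol/L

n(KOH) = 0.03102 × 0.2350 = 7.290 × 10^-3 mol
From the 1:2 ratio, n(H2SO4) in the aliquot = 1/2 × 7.290 × 10^-3 = 3.645 × 10^-3 mol
[H2SO4]_dilute = 3.645 × 10^-3 / 0.02000 = 0.1822 mol/L
Dilution factor = 250.0 / 19.69 = 12.70
[H2SO4]_stock = 0.1822 × 12.70 = 2.314 mol/L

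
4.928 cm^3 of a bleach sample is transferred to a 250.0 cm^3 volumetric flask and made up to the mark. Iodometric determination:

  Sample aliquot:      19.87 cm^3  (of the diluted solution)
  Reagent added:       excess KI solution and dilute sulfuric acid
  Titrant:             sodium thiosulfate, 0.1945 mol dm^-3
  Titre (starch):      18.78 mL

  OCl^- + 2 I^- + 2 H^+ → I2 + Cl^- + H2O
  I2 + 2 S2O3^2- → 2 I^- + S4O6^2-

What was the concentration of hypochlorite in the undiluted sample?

4.663 mol/L

n(S2O3^2-) = 0.01878 × 0.1945 = 3.653 × 10^-3 mol
n(I2) = n(S2O3^2-)/2 = 1.826 × 10^-3 mol
n(OCl^-) in the aliquot = 1.826 × 10^-3 mol (1:1 ratio)
[OCl^-]_dilute = 1.826 × 10^-3 / 0.01987 = 0.09192 mol/L
[OCl^-]_original = 0.09192 × 250.0/4.928 = 4.663 mol/L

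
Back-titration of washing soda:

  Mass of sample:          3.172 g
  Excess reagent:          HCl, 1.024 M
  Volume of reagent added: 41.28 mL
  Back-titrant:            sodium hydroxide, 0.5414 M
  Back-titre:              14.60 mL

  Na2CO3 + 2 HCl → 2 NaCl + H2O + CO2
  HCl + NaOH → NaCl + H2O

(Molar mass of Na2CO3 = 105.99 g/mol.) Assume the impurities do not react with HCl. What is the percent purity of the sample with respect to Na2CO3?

57.42 %

n(HCl) added = 0.04128 × 1.024 = 0.04227 mol
n(NaOH) used in back-titration = 0.01460 × 0.5414 = 7.904 × 10^-3 mol
n(HCl) left over = 7.904 × 10^-3 mol (1:1 ratio)
n(HCl) consumed by analyte = 0.04227 − 7.904 × 10^-3 = 0.03437 mol
From the 1:2 ratio, n(Na2CO3) = 1/2 × 0.03437 = 0.01718 mol
mass of Na2CO3 = 0.01718 × 105.99 = 1.821 g
% Na2CO3 = 1.821 / 3.172 × 100 = 57.42 %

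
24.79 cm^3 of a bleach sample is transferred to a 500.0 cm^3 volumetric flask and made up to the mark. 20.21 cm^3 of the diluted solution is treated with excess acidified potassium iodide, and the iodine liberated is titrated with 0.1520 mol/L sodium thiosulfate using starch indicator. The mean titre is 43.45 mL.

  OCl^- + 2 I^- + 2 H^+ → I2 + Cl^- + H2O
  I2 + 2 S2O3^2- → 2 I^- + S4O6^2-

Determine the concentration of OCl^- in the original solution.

n(S2O3^2-) = 0.04345 × 0.1520 = 6.604 × 10^-3 mol
n(I2) = n(S2O3^2-)/2 = 3.302 × 10^-3 mol
n(OCl^-) in the aliquot = 3.302 × 10^-3 mol (1:1 ratio)
[OCl^-]_dilute = 3.302 × 10^-3 / 0.02021 = 0.1634 mol/L
[OCl^-]_original = 0.1634 × 500.0/24.79 = 3.296 mol/L

3.296 mol/L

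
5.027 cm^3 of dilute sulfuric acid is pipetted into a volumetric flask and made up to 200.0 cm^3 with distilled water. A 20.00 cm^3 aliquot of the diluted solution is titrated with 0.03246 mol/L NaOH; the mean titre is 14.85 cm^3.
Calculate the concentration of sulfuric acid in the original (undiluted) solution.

H2SO4 + 2 NaOH → Na2SO4 + 2 H2O
n(NaOH) = 0.01485 × 0.03246 = 4.820 × 10^-4 mol
From the 1:2 ratio, n(H2SO4) in the aliquot = 1/2 × 4.820 × 10^-4 = 2.410 × 10^-4 mol
[H2SO4]_dilute = 2.410 × 10^-4 / 0.02000 = 0.01205 mol/L
Dilution factor = 200.0 / 5.027 = 39.79
[H2SO4]_stock = 0.01205 × 39.79 = 0.4794 mol/L

0.4794 mol/L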